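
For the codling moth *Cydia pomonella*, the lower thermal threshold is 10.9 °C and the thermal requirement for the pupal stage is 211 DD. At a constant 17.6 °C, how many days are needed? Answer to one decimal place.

Daily accumulation = 17.6 − 10.9 = 6.7 DD/day.
Duration = 211 / 6.7 = 31.493 ≈ 31.5 days.

31.5 days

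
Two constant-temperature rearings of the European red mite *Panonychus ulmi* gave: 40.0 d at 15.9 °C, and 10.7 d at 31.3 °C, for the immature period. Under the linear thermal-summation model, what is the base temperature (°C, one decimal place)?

Under the model K = D·(T − T_b), so D₁·(T₁ − T_b) = D₂·(T₂ − T_b).
40.0·(15.9 − T_b) = 10.7·(31.3 − T_b)
T_b = (40.0·15.9 − 10.7·31.3) / (40.0 − 10.7) = 301.09 / 29.3 = 10.276 °C ≈ 10.3 °C.

10.3 °C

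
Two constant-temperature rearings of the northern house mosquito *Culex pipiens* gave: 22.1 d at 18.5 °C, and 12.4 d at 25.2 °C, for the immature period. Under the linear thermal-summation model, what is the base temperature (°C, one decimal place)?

Under the model K = D·(T − T_b), so D₁·(T₁ − T_b) = D₂·(T₂ − T_b).
22.1·(18.5 − T_b) = 12.4·(25.2 − T_b)
T_b = (22.1·18.5 − 12.4·25.2) / (22.1 − 12.4) = 96.37 / 9.7 = 9.935 °C ≈ 9.9 °C.

9.9 °C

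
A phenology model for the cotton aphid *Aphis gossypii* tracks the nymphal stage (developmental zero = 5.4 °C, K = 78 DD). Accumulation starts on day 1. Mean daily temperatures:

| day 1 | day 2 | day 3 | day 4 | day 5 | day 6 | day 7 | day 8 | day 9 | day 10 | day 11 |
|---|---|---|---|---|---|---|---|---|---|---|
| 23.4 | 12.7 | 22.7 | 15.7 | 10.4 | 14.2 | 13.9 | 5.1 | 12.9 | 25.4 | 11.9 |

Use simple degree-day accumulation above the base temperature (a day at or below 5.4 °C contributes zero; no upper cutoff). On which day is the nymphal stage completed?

day 9

Daily DD above 5.4 °C: 18.0, 7.3, 17.3, 10.3, 5.0, 8.8, 8.5, 0.0, 7.5, 20.0, 6.5.
Cumulative: 18.0, 25.3, 42.6, 52.9, 57.9, 66.7, 75.2, 75.2, 82.7, 102.7, 109.2.
The total first reaches 78 DD on day 9.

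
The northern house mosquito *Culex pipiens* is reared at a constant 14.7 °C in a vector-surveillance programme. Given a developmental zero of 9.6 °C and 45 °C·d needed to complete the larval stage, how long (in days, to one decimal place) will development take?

8.8 days

Daily accumulation = 14.7 − 9.6 = 5.1 DD/day.
Duration = 45 / 5.1 = 8.824 ≈ 8.8 days.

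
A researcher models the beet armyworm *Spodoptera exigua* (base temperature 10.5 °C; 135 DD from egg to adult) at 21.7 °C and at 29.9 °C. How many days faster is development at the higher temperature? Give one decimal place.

5.1 days

At 21.7 °C: 135 / (21.7 − 10.5) = 135 / 11.2 = 12.054 d.
At 29.9 °C: 135 / (29.9 − 10.5) = 135 / 19.4 = 6.959 d.
Difference = |12.054 − 6.959| = 5.095 ≈ 5.1 days.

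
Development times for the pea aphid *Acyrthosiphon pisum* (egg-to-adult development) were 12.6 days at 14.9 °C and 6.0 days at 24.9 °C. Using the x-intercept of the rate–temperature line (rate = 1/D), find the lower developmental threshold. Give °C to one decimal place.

5.8 °C

Linear rate model ⇒ the product D·(T − T_b) is constant across temperatures.
12.6·(14.9 − T_b) = 6.0·(24.9 − T_b)
T_b = (12.6·14.9 − 6.0·24.9) / (12.6 − 6.0) = 38.34 / 6.6 = 5.809 °C ≈ 5.8 °C.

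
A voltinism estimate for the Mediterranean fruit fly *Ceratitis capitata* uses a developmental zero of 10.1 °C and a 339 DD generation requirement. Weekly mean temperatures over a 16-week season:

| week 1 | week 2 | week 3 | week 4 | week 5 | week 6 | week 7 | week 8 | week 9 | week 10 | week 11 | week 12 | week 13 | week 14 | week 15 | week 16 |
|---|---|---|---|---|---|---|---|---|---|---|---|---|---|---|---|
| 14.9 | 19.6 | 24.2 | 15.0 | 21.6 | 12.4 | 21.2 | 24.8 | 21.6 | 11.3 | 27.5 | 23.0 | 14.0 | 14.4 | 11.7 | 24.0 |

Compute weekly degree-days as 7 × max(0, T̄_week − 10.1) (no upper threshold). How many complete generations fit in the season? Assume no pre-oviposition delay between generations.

Weekly DD (7 × max(0, T̄ − 10.1)): 33.6, 66.5, 98.7, 34.3, 80.5, 16.1, 77.7, 102.9, 80.5, 8.4, 121.8, 90.3, 27.3, 30.1, 11.2, 97.3.
Season total = 977.2 DD.
Complete generations = ⌊977.2 / 339⌋ = 2.

2 generations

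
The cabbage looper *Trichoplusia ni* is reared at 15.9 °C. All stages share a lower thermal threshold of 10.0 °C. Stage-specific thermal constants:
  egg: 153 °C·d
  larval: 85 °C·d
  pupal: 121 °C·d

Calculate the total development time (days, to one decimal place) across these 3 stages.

60.8 days

Daily accumulation at 15.9 °C = 15.9 − 10.0 = 5.9 DD/day.
Total K = 153 + 85 + 121 = 359 DD.
Total duration = 359 / 5.9 = 60.847 ≈ 60.8 days.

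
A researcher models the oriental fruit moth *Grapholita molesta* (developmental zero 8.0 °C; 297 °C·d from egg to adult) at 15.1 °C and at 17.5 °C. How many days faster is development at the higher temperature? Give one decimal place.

10.6 days

At 15.1 °C: 297 / (15.1 − 8.0) = 297 / 7.1 = 41.831 d.
At 17.5 °C: 297 / (17.5 − 8.0) = 297 / 9.5 = 31.263 d.
Difference = |41.831 − 31.263| = 10.568 ≈ 10.6 days.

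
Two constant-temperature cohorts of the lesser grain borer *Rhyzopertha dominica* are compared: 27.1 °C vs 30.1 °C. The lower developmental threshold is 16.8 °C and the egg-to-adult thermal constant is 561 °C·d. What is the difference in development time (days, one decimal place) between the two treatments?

12.3 days

At 27.1 °C: 561 / (27.1 − 16.8) = 561 / 10.3 = 54.466 d.
At 30.1 °C: 561 / (30.1 − 16.8) = 561 / 13.3 = 42.180 d.
Difference = |54.466 − 42.180| = 12.286 ≈ 12.3 days.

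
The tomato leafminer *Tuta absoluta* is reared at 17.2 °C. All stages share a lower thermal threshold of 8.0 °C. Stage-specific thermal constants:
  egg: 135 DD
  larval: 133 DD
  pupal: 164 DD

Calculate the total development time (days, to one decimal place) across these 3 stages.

47.0 days

Daily accumulation at 17.2 °C = 17.2 − 8.0 = 9.2 DD/day.
Total K = 135 + 133 + 164 = 432 DD.
Total duration = 432 / 9.2 = 46.957 ≈ 47.0 days.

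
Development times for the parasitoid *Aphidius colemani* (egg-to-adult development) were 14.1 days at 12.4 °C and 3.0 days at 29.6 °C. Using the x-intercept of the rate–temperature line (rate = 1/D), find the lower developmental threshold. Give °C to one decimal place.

Linear rate model ⇒ the product D·(T − T_b) is constant across temperatures.
14.1·(12.4 − T_b) = 3.0·(29.6 − T_b)
T_b = (14.1·12.4 − 3.0·29.6) / (14.1 − 3.0) = 86.04 / 11.1 = 7.751 °C ≈ 7.8 °C.

7.8 °C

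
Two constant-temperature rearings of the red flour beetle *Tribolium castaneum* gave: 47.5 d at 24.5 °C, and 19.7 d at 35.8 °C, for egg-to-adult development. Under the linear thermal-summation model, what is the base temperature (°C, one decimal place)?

Equal thermal constants: D₁(T₁ − T_b) = D₂(T₂ − T_b).
47.5·(24.5 − T_b) = 19.7·(35.8 − T_b)
T_b = (47.5·24.5 − 19.7·35.8) / (47.5 − 19.7) = 458.49 / 27.8 = 16.492 °C ≈ 16.5 °C.

16.5 °C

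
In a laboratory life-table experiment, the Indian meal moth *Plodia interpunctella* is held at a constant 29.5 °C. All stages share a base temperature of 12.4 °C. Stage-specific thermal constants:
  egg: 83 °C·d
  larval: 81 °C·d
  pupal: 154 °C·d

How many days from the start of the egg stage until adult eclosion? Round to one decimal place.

18.6 days

Daily accumulation at 29.5 °C = 29.5 − 12.4 = 17.1 DD/day.
Total K = 83 + 81 + 154 = 318 DD.
Total duration = 318 / 17.1 = 18.596 ≈ 18.6 days.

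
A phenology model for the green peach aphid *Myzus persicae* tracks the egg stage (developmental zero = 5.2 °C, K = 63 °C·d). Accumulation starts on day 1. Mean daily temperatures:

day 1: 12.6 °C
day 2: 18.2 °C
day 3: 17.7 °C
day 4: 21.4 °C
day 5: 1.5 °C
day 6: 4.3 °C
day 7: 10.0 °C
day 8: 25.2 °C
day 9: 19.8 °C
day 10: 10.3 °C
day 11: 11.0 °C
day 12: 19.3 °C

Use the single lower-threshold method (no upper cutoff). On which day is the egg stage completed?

day 8

Daily DD above 5.2 °C: 7.4, 13.0, 12.5, 16.2, 0.0, 0.0, 4.8, 20.0, 14.6, 5.1, 5.8, 14.1.
Cumulative: 7.4, 20.4, 32.9, 49.1, 49.1, 49.1, 53.9, 73.9, 88.5, 93.6, 99.4, 113.5.
The total first reaches 63 DD on day 8.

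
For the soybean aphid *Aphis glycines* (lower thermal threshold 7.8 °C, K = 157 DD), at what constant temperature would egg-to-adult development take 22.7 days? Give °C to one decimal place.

Required daily accumulation = 157 / 22.7 = 6.916 DD/day.
T = T_base + 6.916 = 7.8 + 6.916 = 14.716 ≈ 14.7 °C.

14.7 °C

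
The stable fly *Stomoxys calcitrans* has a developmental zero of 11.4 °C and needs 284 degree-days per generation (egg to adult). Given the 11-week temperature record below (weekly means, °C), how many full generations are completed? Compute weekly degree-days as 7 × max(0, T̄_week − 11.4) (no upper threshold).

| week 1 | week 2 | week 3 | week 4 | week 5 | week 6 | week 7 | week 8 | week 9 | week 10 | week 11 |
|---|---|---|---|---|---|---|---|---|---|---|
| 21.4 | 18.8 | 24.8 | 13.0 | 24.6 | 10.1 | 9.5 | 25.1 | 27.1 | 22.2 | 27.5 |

2 generations

Weekly DD (7 × max(0, T̄ − 11.4)): 70.0, 51.8, 93.8, 11.2, 92.4, 0.0, 0.0, 95.9, 109.9, 75.6, 112.7.
Season total = 713.3 DD.
Complete generations = ⌊713.3 / 284⌋ = 2.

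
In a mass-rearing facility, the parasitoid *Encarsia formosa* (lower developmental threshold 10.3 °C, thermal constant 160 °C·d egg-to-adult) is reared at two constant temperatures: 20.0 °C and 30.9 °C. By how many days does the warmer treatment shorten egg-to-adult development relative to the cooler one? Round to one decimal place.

8.7 days

At 20.0 °C: 160 / (20.0 − 10.3) = 160 / 9.7 = 16.495 d.
At 30.9 °C: 160 / (30.9 − 10.3) = 160 / 20.6 = 7.767 d.
Difference = |16.495 − 7.767| = 8.728 ≈ 8.7 days.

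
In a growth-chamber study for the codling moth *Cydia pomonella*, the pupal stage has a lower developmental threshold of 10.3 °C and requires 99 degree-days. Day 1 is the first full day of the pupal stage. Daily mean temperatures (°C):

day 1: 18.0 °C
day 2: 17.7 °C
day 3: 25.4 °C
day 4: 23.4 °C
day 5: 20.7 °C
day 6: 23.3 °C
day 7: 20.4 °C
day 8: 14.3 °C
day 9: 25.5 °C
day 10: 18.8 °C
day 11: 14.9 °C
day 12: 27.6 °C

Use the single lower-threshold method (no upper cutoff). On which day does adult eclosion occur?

day 10

Daily DD above 10.3 °C: 7.7, 7.4, 15.1, 13.1, 10.4, 13.0, 10.1, 4.0, 15.2, 8.5, 4.6, 17.3.
Cumulative: 7.7, 15.1, 30.2, 43.3, 53.7, 66.7, 76.8, 80.8, 96.0, 104.5, 109.1, 126.4.
The total first reaches 99 DD on day 10.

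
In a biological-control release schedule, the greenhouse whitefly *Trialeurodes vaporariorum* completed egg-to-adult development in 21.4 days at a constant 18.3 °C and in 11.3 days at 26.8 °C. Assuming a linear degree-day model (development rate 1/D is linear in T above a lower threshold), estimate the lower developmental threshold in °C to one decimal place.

Equal thermal constants: D₁(T₁ − T_b) = D₂(T₂ − T_b).
21.4·(18.3 − T_b) = 11.3·(26.8 − T_b)
T_b = (21.4·18.3 − 11.3·26.8) / (21.4 − 11.3) = 88.78 / 10.1 = 8.790 °C ≈ 8.8 °C.

8.8 °C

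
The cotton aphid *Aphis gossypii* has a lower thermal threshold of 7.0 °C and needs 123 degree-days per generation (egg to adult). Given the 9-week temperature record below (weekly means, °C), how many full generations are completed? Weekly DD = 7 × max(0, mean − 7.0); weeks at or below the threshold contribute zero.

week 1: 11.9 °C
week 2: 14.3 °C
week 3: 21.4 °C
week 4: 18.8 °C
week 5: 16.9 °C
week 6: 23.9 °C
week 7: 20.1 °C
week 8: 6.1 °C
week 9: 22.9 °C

5 generations

Weekly DD (7 × max(0, T̄ − 7.0)): 34.3, 51.1, 100.8, 82.6, 69.3, 118.3, 91.7, 0.0, 111.3.
Season total = 659.4 DD.
Complete generations = ⌊659.4 / 123⌋ = 5.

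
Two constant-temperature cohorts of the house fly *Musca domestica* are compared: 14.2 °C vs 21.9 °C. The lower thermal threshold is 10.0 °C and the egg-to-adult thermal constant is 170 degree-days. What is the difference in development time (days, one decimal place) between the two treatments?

At 14.2 °C: 170 / (14.2 − 10.0) = 170 / 4.2 = 40.476 d.
At 21.9 °C: 170 / (21.9 − 10.0) = 170 / 11.9 = 14.286 d.
Difference = |40.476 − 14.286| = 26.190 ≈ 26.2 days.

26.2 days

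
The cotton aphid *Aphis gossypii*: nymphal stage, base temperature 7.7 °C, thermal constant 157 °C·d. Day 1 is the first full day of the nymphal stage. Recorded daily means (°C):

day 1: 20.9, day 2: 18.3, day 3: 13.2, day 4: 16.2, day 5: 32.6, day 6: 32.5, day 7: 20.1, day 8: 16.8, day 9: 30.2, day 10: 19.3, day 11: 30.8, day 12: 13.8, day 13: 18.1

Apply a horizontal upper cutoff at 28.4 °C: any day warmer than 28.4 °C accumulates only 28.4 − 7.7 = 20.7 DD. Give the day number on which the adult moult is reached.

Daily DD above 7.7 °C (capped at 20.7): 13.2, 10.6, 5.5, 8.5, 20.7, 20.7, 12.4, 9.1, 20.7, 11.6, 20.7, 6.1, 10.4.
Cumulative: 13.2, 23.8, 29.3, 37.8, 58.5, 79.2, 91.6, 100.7, 121.4, 133.0, 153.7, 159.8, 170.2.
The total first reaches 157 DD on day 12.

day 12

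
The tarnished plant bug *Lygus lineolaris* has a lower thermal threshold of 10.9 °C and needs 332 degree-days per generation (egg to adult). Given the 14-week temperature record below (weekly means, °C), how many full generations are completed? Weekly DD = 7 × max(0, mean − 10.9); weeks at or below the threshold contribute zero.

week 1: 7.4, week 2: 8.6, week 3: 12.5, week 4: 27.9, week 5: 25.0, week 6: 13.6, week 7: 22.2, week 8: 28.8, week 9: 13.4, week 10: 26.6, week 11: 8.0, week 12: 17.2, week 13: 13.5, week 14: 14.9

Weekly DD (7 × max(0, T̄ − 10.9)): 0.0, 0.0, 11.2, 119.0, 98.7, 18.9, 79.1, 125.3, 17.5, 109.9, 0.0, 44.1, 18.2, 28.0.
Season total = 669.9 DD.
Complete generations = ⌊669.9 / 332⌋ = 2.

2 generations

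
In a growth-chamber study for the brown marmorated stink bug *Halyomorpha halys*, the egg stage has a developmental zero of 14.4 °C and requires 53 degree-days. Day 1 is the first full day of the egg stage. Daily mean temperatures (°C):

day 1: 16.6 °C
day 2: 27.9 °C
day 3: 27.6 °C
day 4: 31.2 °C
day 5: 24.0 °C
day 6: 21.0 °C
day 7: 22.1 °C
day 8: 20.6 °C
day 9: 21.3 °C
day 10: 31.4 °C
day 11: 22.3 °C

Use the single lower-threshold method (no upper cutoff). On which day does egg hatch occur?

Daily DD above 14.4 °C: 2.2, 13.5, 13.2, 16.8, 9.6, 6.6, 7.7, 6.2, 6.9, 17.0, 7.9.
Cumulative: 2.2, 15.7, 28.9, 45.7, 55.3, 61.9, 69.6, 75.8, 82.7, 99.7, 107.6.
The total first reaches 53 DD on day 5.

day 5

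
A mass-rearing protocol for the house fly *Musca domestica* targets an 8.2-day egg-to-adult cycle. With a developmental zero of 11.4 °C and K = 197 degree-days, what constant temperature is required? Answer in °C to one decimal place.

35.4 °C

Required daily accumulation = 197 / 8.2 = 24.024 DD/day.
T = T_base + 24.024 = 11.4 + 24.024 = 35.424 ≈ 35.4 °C.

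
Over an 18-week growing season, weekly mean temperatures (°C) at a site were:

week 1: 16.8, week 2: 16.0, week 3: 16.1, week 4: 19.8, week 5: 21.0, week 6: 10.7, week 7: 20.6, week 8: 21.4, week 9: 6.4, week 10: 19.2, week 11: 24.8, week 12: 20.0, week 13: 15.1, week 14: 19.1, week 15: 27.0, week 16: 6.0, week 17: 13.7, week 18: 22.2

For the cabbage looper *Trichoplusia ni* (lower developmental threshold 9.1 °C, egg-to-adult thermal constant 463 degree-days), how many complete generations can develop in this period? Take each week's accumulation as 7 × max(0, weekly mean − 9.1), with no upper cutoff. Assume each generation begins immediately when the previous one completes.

2 generations

Weekly DD (7 × max(0, T̄ − 9.1)): 53.9, 48.3, 49.0, 74.9, 83.3, 11.2, 80.5, 86.1, 0.0, 70.7, 109.9, 76.3, 42.0, 70.0, 125.3, 0.0, 32.2, 91.7.
Season total = 1105.3 DD.
Complete generations = ⌊1105.3 / 463⌋ = 2.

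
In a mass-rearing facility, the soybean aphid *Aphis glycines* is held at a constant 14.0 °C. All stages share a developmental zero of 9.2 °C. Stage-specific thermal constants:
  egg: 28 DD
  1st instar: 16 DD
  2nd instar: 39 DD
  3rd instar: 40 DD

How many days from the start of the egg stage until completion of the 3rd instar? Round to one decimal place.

25.6 days

Daily accumulation at 14.0 °C = 14.0 − 9.2 = 4.8 DD/day.
Total K = 28 + 16 + 39 + 40 = 123 DD.
Total duration = 123 / 4.8 = 25.625 ≈ 25.6 days.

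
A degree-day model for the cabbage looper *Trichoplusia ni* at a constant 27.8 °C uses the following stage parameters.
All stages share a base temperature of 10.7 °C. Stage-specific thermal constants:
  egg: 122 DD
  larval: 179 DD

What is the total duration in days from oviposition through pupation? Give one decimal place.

Daily accumulation at 27.8 °C = 27.8 − 10.7 = 17.1 DD/day.
Total K = 122 + 179 = 301 DD.
Total duration = 301 / 17.1 = 17.602 ≈ 17.6 days.

17.6 days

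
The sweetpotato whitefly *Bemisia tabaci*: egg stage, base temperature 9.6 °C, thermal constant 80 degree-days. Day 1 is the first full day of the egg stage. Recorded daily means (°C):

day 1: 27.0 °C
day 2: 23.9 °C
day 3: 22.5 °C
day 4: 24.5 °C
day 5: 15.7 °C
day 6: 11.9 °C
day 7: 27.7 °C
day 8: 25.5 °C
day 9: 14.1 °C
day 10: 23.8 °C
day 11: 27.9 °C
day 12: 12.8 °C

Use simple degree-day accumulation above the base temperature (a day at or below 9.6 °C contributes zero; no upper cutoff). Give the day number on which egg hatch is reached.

Daily DD above 9.6 °C: 17.4, 14.3, 12.9, 14.9, 6.1, 2.3, 18.1, 15.9, 4.5, 14.2, 18.3, 3.2.
Cumulative: 17.4, 31.7, 44.6, 59.5, 65.6, 67.9, 86.0, 101.9, 106.4, 120.6, 138.9, 142.1.
The total first reaches 80 DD on day 7.

day 7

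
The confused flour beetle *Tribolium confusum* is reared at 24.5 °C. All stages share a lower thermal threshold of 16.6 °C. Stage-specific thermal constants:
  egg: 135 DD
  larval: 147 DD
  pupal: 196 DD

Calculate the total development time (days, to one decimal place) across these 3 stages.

Daily accumulation at 24.5 °C = 24.5 − 16.6 = 7.9 DD/day.
Total K = 135 + 147 + 196 = 478 DD.
Total duration = 478 / 7.9 = 60.506 ≈ 60.5 days.

60.5 days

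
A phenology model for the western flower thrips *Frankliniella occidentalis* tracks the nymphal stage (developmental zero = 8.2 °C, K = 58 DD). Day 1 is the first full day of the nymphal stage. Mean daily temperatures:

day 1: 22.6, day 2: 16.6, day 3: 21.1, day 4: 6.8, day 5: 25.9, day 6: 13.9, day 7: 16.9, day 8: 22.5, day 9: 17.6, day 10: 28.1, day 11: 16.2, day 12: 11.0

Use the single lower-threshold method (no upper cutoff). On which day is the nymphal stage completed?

Daily DD above 8.2 °C: 14.4, 8.4, 12.9, 0.0, 17.7, 5.7, 8.7, 14.3, 9.4, 19.9, 8.0, 2.8.
Cumulative: 14.4, 22.8, 35.7, 35.7, 53.4, 59.1, 67.8, 82.1, 91.5, 111.4, 119.4, 122.2.
The total first reaches 58 DD on day 6.

day 6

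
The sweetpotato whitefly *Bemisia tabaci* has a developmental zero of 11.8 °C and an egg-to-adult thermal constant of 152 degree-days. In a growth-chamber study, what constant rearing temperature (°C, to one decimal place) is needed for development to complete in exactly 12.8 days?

Required daily accumulation = 152 / 12.8 = 11.875 DD/day.
T = T_base + 11.875 = 11.8 + 11.875 = 23.675 ≈ 23.7 °C.

23.7 °C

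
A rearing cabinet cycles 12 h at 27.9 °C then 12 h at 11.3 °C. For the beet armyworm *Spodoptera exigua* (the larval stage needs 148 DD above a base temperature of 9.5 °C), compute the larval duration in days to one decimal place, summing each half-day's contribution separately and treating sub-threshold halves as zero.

14.7 days

Day half: max(0, 27.9 − 9.5) × 0.5 = 18.4 × 0.5 = 9.20 DD.
Night half: max(0, 11.3 − 9.5) × 0.5 = 1.8 × 0.5 = 0.90 DD.
Per 24 h: 10.10 DD/day.
Duration = 148 / 10.10 = 14.653 ≈ 14.7 days.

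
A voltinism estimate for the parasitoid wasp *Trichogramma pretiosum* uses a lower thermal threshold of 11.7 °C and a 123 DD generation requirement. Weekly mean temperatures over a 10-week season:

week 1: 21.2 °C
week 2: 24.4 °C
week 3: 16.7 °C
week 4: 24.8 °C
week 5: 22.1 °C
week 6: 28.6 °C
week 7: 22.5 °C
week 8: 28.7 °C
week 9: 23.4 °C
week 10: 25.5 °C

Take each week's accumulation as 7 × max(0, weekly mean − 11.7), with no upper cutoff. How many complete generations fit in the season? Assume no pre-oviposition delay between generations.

Weekly DD (7 × max(0, T̄ − 11.7)): 66.5, 88.9, 35.0, 91.7, 72.8, 118.3, 75.6, 119.0, 81.9, 96.6.
Season total = 846.3 DD.
Complete generations = ⌊846.3 / 123⌋ = 6.

6 generations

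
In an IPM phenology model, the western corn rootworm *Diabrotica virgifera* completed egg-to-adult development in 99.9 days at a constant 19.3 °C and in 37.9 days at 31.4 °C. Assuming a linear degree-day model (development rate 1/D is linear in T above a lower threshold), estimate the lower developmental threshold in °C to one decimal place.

11.9 °C

Equal thermal constants: D₁(T₁ − T_b) = D₂(T₂ − T_b).
99.9·(19.3 − T_b) = 37.9·(31.4 − T_b)
T_b = (99.9·19.3 − 37.9·31.4) / (99.9 − 37.9) = 738.01 / 62.0 = 11.903 °C ≈ 11.9 °C.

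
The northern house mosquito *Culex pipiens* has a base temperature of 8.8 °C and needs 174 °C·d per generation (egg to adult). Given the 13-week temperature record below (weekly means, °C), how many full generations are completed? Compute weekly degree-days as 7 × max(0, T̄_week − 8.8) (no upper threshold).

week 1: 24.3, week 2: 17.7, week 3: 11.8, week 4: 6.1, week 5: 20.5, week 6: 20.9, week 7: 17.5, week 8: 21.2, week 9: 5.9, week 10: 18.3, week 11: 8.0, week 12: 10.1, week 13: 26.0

4 generations

Weekly DD (7 × max(0, T̄ − 8.8)): 108.5, 62.3, 21.0, 0.0, 81.9, 84.7, 60.9, 86.8, 0.0, 66.5, 0.0, 9.1, 120.4.
Season total = 702.1 DD.
Complete generations = ⌊702.1 / 174⌋ = 4.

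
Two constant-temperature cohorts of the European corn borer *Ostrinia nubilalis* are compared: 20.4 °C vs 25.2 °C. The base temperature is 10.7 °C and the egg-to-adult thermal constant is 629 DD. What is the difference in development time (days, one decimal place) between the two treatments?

At 20.4 °C: 629 / (20.4 − 10.7) = 629 / 9.7 = 64.845 d.
At 25.2 °C: 629 / (25.2 − 10.7) = 629 / 14.5 = 43.379 d.
Difference = |64.845 − 43.379| = 21.466 ≈ 21.5 days.

21.5 days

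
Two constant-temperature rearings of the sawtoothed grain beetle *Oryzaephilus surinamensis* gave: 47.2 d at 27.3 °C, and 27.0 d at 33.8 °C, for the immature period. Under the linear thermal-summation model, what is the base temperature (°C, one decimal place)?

18.6 °C

Linear rate model ⇒ the product D·(T − T_b) is constant across temperatures.
47.2·(27.3 − T_b) = 27.0·(33.8 − T_b)
T_b = (47.2·27.3 − 27.0·33.8) / (47.2 − 27.0) = 375.96 / 20.2 = 18.612 °C ≈ 18.6 °C.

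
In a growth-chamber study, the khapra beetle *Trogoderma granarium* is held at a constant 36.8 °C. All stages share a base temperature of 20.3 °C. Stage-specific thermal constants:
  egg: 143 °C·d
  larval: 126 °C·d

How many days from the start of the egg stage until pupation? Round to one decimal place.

16.3 days

Daily accumulation at 36.8 °C = 36.8 − 20.3 = 16.5 DD/day.
Total K = 143 + 126 = 269 DD.
Total duration = 269 / 16.5 = 16.303 ≈ 16.3 days.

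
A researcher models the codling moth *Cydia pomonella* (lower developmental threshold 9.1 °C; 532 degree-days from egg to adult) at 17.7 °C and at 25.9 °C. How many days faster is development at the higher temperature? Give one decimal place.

30.2 days

At 17.7 °C: 532 / (17.7 − 9.1) = 532 / 8.6 = 61.860 d.
At 25.9 °C: 532 / (25.9 − 9.1) = 532 / 16.8 = 31.667 d.
Difference = |61.860 − 31.667| = 30.194 ≈ 30.2 days.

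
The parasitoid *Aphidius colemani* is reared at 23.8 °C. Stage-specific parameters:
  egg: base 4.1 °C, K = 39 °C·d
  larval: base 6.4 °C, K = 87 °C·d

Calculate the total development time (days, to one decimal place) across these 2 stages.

7.0 days

egg: 39 / (23.8 − 4.1) = 39 / 19.7 = 1.980 d.
larval: 87 / (23.8 − 6.4) = 87 / 17.4 = 5.000 d.
Sum = 6.980 ≈ 7.0 days.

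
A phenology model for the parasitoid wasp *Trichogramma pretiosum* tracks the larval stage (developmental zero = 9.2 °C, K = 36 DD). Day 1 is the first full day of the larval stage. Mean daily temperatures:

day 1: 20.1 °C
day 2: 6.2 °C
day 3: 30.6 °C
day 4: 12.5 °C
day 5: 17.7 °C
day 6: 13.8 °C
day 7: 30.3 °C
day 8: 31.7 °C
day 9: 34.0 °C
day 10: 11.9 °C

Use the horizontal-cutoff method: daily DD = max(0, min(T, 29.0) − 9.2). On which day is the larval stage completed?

day 5

Daily DD above 9.2 °C (capped at 19.8): 10.9, 0.0, 19.8, 3.3, 8.5, 4.6, 19.8, 19.8, 19.8, 2.7.
Cumulative: 10.9, 10.9, 30.7, 34.0, 42.5, 47.1, 66.9, 86.7, 106.5, 109.2.
The total first reaches 36 DD on day 5.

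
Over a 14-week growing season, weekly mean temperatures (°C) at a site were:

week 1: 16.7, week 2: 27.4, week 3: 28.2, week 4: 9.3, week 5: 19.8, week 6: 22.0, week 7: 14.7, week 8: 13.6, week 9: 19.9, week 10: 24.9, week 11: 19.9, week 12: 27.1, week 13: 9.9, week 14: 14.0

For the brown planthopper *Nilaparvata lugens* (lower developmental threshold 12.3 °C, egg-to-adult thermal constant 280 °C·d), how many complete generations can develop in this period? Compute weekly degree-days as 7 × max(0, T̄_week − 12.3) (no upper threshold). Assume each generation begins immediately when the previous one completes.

2 generations

Weekly DD (7 × max(0, T̄ − 12.3)): 30.8, 105.7, 111.3, 0.0, 52.5, 67.9, 16.8, 9.1, 53.2, 88.2, 53.2, 103.6, 0.0, 11.9.
Season total = 704.2 DD.
Complete generations = ⌊704.2 / 280⌋ = 2.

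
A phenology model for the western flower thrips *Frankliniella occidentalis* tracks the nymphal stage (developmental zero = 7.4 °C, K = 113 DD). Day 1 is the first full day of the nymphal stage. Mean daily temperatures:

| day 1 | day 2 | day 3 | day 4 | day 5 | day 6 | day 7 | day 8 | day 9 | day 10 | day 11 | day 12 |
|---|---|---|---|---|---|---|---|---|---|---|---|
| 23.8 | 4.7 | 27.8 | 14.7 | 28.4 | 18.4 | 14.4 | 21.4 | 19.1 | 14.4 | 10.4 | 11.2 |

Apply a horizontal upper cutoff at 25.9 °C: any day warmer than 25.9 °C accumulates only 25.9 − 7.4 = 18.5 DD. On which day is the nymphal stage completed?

day 11

Daily DD above 7.4 °C (capped at 18.5): 16.4, 0.0, 18.5, 7.3, 18.5, 11.0, 7.0, 14.0, 11.7, 7.0, 3.0, 3.8.
Cumulative: 16.4, 16.4, 34.9, 42.2, 60.7, 71.7, 78.7, 92.7, 104.4, 111.4, 114.4, 118.2.
The total first reaches 113 DD on day 11.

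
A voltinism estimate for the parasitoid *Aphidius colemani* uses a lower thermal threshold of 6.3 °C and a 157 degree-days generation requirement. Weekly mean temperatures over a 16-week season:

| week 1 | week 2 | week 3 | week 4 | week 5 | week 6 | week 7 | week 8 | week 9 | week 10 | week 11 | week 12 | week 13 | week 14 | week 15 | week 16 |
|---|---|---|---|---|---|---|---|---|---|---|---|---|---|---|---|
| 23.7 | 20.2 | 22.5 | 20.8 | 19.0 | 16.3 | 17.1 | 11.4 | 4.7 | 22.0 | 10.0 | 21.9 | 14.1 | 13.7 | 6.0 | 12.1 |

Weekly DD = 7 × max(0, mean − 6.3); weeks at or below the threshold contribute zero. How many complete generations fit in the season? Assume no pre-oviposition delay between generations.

6 generations

Weekly DD (7 × max(0, T̄ − 6.3)): 121.8, 97.3, 113.4, 101.5, 88.9, 70.0, 75.6, 35.7, 0.0, 109.9, 25.9, 109.2, 54.6, 51.8, 0.0, 40.6.
Season total = 1096.2 DD.
Complete generations = ⌊1096.2 / 157⌋ = 6.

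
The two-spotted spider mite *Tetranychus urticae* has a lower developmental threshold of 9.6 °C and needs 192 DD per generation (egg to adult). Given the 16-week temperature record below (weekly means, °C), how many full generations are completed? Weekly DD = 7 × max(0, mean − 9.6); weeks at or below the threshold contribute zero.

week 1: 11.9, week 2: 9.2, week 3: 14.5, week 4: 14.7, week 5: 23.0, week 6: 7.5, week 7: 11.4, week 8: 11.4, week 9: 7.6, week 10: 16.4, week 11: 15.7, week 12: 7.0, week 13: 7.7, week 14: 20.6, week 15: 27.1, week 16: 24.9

Weekly DD (7 × max(0, T̄ − 9.6)): 16.1, 0.0, 34.3, 35.7, 93.8, 0.0, 12.6, 12.6, 0.0, 47.6, 42.7, 0.0, 0.0, 77.0, 122.5, 107.1.
Season total = 602.0 DD.
Complete generations = ⌊602.0 / 192⌋ = 3.

3 generations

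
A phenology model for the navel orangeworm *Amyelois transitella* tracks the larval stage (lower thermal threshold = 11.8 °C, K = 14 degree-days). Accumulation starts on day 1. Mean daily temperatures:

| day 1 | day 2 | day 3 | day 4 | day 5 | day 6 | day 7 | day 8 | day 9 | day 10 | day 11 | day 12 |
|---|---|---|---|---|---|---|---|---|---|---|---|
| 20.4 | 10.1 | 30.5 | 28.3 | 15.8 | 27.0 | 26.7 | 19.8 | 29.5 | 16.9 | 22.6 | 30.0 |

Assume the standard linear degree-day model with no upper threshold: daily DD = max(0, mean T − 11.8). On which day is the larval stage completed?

Daily DD above 11.8 °C: 8.6, 0.0, 18.7, 16.5, 4.0, 15.2, 14.9, 8.0, 17.7, 5.1, 10.8, 18.2.
Cumulative: 8.6, 8.6, 27.3, 43.8, 47.8, 63.0, 77.9, 85.9, 103.6, 108.7, 119.5, 137.7.
The total first reaches 14 DD on day 3.

day 3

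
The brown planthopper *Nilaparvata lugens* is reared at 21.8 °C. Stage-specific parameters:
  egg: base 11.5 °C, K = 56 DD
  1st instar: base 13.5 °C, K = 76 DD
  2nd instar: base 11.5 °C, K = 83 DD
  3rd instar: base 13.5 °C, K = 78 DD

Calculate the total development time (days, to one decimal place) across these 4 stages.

32.0 days

egg: 56 / (21.8 − 11.5) = 56 / 10.3 = 5.437 d.
1st instar: 76 / (21.8 − 13.5) = 76 / 8.3 = 9.157 d.
2nd instar: 83 / (21.8 − 11.5) = 83 / 10.3 = 8.058 d.
3rd instar: 78 / (21.8 − 13.5) = 78 / 8.3 = 9.398 d.
Sum = 32.049 ≈ 32.0 days.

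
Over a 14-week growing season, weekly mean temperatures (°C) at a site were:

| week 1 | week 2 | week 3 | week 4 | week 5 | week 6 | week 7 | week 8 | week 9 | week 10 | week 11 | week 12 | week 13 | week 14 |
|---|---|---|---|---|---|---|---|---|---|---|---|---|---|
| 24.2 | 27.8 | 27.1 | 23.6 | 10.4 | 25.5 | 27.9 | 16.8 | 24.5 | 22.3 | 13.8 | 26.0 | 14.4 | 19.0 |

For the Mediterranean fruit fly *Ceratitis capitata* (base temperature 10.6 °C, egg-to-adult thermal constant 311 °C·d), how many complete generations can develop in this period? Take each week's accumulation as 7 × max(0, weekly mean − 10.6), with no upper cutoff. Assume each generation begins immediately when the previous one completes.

3 generations

Weekly DD (7 × max(0, T̄ − 10.6)): 95.2, 120.4, 115.5, 91.0, 0.0, 104.3, 121.1, 43.4, 97.3, 81.9, 22.4, 107.8, 26.6, 58.8.
Season total = 1085.7 DD.
Complete generations = ⌊1085.7 / 311⌋ = 3.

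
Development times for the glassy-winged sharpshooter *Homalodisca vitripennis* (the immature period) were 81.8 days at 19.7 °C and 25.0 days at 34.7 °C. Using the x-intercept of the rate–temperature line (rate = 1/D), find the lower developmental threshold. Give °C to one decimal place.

Linear rate model ⇒ the product D·(T − T_b) is constant across temperatures.
81.8·(19.7 − T_b) = 25.0·(34.7 − T_b)
T_b = (81.8·19.7 − 25.0·34.7) / (81.8 − 25.0) = 743.96 / 56.8 = 13.098 °C ≈ 13.1 °C.

13.1 °C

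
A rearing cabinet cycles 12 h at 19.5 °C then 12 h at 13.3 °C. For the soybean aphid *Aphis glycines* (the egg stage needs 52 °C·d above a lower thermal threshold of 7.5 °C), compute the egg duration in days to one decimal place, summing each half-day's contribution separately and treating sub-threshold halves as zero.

Day half: max(0, 19.5 − 7.5) × 0.5 = 12.0 × 0.5 = 6.00 DD.
Night half: max(0, 13.3 − 7.5) × 0.5 = 5.8 × 0.5 = 2.90 DD.
Per 24 h: 8.90 DD/day.
Duration = 52 / 8.90 = 5.843 ≈ 5.8 days.

5.8 days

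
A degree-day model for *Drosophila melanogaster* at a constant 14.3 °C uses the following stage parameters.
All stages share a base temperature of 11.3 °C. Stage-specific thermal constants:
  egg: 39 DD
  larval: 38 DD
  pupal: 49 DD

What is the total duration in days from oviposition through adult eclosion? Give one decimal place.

42.0 days

Daily accumulation at 14.3 °C = 14.3 − 11.3 = 3.0 DD/day.
Total K = 39 + 38 + 49 = 126 DD.
Total duration = 126 / 3.0 = 42.000 ≈ 42.0 days.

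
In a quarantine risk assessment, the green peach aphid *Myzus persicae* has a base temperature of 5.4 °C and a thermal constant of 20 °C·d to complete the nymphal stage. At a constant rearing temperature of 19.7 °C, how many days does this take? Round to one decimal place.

1.4 days

Daily accumulation = 19.7 − 5.4 = 14.3 DD/day.
Duration = 20 / 14.3 = 1.399 ≈ 1.4 days.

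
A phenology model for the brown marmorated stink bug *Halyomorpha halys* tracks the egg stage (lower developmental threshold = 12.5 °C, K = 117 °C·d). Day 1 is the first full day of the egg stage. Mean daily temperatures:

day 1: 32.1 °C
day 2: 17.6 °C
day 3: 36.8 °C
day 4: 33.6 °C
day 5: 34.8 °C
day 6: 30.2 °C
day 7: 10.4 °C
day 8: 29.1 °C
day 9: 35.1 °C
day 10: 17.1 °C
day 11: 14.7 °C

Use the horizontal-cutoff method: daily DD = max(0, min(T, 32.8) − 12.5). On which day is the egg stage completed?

Daily DD above 12.5 °C (capped at 20.3): 19.6, 5.1, 20.3, 20.3, 20.3, 17.7, 0.0, 16.6, 20.3, 4.6, 2.2.
Cumulative: 19.6, 24.7, 45.0, 65.3, 85.6, 103.3, 103.3, 119.9, 140.2, 144.8, 147.0.
The total first reaches 117 DD on day 8.

day 8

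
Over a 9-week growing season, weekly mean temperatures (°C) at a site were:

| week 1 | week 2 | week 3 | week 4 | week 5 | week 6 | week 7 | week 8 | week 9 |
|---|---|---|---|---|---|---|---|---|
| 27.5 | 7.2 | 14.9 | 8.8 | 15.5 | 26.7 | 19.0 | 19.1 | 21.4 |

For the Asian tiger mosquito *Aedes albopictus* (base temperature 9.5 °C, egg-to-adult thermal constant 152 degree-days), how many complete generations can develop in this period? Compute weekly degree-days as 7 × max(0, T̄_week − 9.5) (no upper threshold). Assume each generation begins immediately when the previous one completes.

Weekly DD (7 × max(0, T̄ − 9.5)): 126.0, 0.0, 37.8, 0.0, 42.0, 120.4, 66.5, 67.2, 83.3.
Season total = 543.2 DD.
Complete generations = ⌊543.2 / 152⌋ = 3.

3 generations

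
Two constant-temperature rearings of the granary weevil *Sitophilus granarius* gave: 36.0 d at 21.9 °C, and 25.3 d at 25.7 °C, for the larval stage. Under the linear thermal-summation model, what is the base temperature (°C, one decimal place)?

12.9 °C

Under the model K = D·(T − T_b), so D₁·(T₁ − T_b) = D₂·(T₂ − T_b).
36.0·(21.9 − T_b) = 25.3·(25.7 − T_b)
T_b = (36.0·21.9 − 25.3·25.7) / (36.0 − 25.3) = 138.19 / 10.7 = 12.915 °C ≈ 12.9 °C.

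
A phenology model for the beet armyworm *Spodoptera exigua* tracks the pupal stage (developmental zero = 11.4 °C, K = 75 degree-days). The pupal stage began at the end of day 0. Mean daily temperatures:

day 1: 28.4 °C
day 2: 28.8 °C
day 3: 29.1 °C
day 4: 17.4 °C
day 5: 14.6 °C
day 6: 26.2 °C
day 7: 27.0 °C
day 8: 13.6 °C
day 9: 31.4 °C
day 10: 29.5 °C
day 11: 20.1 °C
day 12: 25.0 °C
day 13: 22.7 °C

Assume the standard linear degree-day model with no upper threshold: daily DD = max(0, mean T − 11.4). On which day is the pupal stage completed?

day 6

Daily DD above 11.4 °C: 17.0, 17.4, 17.7, 6.0, 3.2, 14.8, 15.6, 2.2, 20.0, 18.1, 8.7, 13.6, 11.3.
Cumulative: 17.0, 34.4, 52.1, 58.1, 61.3, 76.1, 91.7, 93.9, 113.9, 132.0, 140.7, 154.3, 165.6.
The total first reaches 75 DD on day 6.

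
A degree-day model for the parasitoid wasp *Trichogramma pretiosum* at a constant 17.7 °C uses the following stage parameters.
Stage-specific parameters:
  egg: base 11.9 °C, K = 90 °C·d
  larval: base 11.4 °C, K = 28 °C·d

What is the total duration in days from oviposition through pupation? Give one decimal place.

20.0 days

egg: 90 / (17.7 − 11.9) = 90 / 5.8 = 15.517 d.
larval: 28 / (17.7 − 11.4) = 28 / 6.3 = 4.444 d.
Sum = 19.962 ≈ 20.0 days.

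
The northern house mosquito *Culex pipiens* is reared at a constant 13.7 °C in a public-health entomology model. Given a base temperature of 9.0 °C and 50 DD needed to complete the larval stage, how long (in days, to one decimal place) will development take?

Daily accumulation = 13.7 − 9.0 = 4.7 DD/day.
Duration = 50 / 4.7 = 10.638 ≈ 10.6 days.

10.6 days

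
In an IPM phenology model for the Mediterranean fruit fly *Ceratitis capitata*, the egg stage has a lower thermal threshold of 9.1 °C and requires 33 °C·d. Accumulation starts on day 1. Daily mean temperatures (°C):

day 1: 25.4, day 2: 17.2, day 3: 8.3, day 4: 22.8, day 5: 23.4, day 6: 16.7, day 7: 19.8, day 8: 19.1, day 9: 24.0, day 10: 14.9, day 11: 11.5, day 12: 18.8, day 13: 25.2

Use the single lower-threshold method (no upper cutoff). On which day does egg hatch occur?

Daily DD above 9.1 °C: 16.3, 8.1, 0.0, 13.7, 14.3, 7.6, 10.7, 10.0, 14.9, 5.8, 2.4, 9.7, 16.1.
Cumulative: 16.3, 24.4, 24.4, 38.1, 52.4, 60.0, 70.7, 80.7, 95.6, 101.4, 103.8, 113.5, 129.6.
The total first reaches 33 DD on day 4.

day 4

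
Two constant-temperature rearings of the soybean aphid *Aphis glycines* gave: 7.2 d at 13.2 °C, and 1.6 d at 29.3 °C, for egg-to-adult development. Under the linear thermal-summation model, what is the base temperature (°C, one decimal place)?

8.6 °C

Under the model K = D·(T − T_b), so D₁·(T₁ − T_b) = D₂·(T₂ − T_b).
7.2·(13.2 − T_b) = 1.6·(29.3 − T_b)
T_b = (7.2·13.2 − 1.6·29.3) / (7.2 − 1.6) = 48.16 / 5.6 = 8.600 °C ≈ 8.6 °C.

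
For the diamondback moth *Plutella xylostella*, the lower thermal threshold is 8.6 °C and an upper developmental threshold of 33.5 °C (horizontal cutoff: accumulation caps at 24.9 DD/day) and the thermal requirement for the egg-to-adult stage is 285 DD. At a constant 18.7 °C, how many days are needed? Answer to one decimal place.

Daily accumulation = 18.7 − 8.6 = 10.1 DD/day.
Duration = 285 / 10.1 = 28.218 ≈ 28.2 days.

28.2 days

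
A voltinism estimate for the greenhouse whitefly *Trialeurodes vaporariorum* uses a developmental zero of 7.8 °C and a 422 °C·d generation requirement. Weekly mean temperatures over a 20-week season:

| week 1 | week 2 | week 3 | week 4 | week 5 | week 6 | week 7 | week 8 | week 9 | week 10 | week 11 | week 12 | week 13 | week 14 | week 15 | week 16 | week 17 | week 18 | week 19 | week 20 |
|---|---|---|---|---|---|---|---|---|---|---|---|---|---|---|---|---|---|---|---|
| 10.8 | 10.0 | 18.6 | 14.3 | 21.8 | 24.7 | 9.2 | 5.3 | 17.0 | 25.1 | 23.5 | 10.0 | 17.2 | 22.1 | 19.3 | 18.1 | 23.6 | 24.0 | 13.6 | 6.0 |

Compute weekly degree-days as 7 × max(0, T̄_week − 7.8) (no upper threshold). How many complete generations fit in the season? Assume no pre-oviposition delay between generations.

3 generations

Weekly DD (7 × max(0, T̄ − 7.8)): 21.0, 15.4, 75.6, 45.5, 98.0, 118.3, 9.8, 0.0, 64.4, 121.1, 109.9, 15.4, 65.8, 100.1, 80.5, 72.1, 110.6, 113.4, 40.6, 0.0.
Season total = 1277.5 DD.
Complete generations = ⌊1277.5 / 422⌋ = 3.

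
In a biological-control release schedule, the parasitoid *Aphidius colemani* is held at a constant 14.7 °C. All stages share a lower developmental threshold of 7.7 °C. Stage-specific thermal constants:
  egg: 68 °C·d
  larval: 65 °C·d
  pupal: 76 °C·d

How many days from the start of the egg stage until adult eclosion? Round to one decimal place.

Daily accumulation at 14.7 °C = 14.7 − 7.7 = 7.0 DD/day.
Total K = 68 + 65 + 76 = 209 DD.
Total duration = 209 / 7.0 = 29.857 ≈ 29.9 days.

29.9 days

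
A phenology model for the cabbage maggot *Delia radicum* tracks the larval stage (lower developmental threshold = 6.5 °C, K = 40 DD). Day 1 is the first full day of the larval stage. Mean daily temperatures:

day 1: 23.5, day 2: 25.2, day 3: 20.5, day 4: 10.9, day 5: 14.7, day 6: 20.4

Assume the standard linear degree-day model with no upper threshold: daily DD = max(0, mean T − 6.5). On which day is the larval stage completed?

Daily DD above 6.5 °C: 17.0, 18.7, 14.0, 4.4, 8.2, 13.9.
Cumulative: 17.0, 35.7, 49.7, 54.1, 62.3, 76.2.
The total first reaches 40 DD on day 3.

day 3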